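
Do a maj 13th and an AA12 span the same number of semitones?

Yes

A major thirteenth spans 21 semitones, and a doubly augmented twelfth also spans 21 semitones — they're enharmonic.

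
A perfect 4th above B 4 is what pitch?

The fourth takes the letter from B up to E.
A perfect fourth is 5 semitones; 5 semitones up from B4 gives E5.

E 5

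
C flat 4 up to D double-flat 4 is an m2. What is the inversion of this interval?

major seventh

Inverted interval numbers add to nine, so a second pairs with a seventh (2 + 7 = 9).
The quality also flips — minor becomes major — giving a major seventh.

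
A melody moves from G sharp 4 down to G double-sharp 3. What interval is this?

d8

Descending from G#4 to G##3 is the same interval as ascending G##3 to G#4.
G to G is the same letter name, plus an octave, so the interval is some kind of octave.
A perfect octave would be 12 semitones; G##3 to G#4 is 11, one semitone narrower, so the interval is diminished.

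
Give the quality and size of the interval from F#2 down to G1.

Descending from F#2 to G1 is the same interval as ascending G1 to F#2.
G to F spans seven letter names (G-A-B-C-D-E-F) — that makes it a seventh of some quality.
G1 to F#2 is 11 semitones, matching the major seventh exactly, so the quality is major.

major seventh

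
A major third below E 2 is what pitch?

The third takes the letter from E down to C.
A major third is 4 semitones; 4 semitones down from E2 gives C2.

C 2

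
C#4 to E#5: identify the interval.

major tenth

C to E spans three letter names (C-D-E), plus an octave — that makes it a tenth of some quality.
Counting semitones, C#4→E#5 is 16, which is the major tenth.
(Equivalently, a compound major third: a major third plus an octave.)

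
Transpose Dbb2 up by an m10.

Counting three letter names plus an octave up from D lands on F.
Moving 15 semitones up from Dbb2 (the size of a minor tenth) reaches Fbb3.

Fbb3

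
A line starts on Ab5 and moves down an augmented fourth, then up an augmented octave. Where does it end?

Down an augmented fourth from Ab5: Ebb5 (6 semitones down).
Ebb5 up an augmented octave → Eb6 (13 semitones).

Eb6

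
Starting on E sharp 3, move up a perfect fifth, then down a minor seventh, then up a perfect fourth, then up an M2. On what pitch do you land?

Up a perfect fifth from E#3: B#3 (7 semitones up).
A minor seventh down from B#3 is C##3.
A perfect fourth up from C##3 is F##3.
A major second up from F##3 is G##3.

G double-sharp 3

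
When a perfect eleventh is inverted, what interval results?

perfect fifth

First reduce the compound perfect eleventh to its simple form, a perfect fourth.
The rule of nine gives the new number: 9 − 4 = 5, so a fourth becomes a fifth.
The quality also flips — perfect stays perfect — giving a perfect fifth.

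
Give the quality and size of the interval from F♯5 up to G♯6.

F to G spans two letter names (F-G), plus an octave, so the interval is some kind of ninth.
F#5 to G#6 is 14 semitones, matching the major ninth exactly, so the quality is major.
(Equivalently, a compound major second: a major second plus an octave.)

major ninth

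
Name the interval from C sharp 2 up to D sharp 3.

C to D spans two letter names (C-D), plus an octave, so the interval is some kind of ninth.
C#2 to D#3 is 14 semitones, matching the major ninth exactly, so the quality is major.
(Equivalently, a compound major second: a major second plus an octave.)

major ninth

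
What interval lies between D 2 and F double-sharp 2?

augmented 3rd

D to F spans three letter names (D-E-F): a third.
The major third is 4 semitones; here we have 5, one semitone wider: augmented.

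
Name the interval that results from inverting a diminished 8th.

augmented 1st

Interval numbers invert to sum to nine: 8 + 1 = 9, so an octave inverts to a unison.
Quality inverts too: diminished becomes augmented. That makes the inversion an augmented unison.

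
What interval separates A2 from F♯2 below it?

minor third

Descending from A2 to F#2 is the same interval as ascending F#2 to A2.
F to A spans three letter names (F-G-A): a third.
F#2 to A2 is 3 semitones, a half step short of the major third (4), so this is minor.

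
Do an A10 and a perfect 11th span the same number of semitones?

An augmented tenth spans 17 semitones, and a perfect eleventh also spans 17 semitones — they're enharmonic.

Yes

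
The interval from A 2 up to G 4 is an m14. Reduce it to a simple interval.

Each octave removed subtracts seven from the number: 14 − 7 = 7.
So a minor fourteenth is an octave plus a minor seventh. The quality is unchanged.

minor 7th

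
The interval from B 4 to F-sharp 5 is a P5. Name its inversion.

Inverted interval numbers add to nine, so a fifth pairs with a fourth (5 + 4 = 9).
Quality inverts too: perfect stays perfect. That makes the inversion a perfect fourth.

perfect fourth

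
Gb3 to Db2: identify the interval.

Descending from Gb3 to Db2 is the same interval as ascending Db2 to Gb3.
D to G spans four letter names (D-E-F-G), plus an octave — that makes it an eleventh of some quality.
Db2 to Gb3 is 17 semitones, matching the perfect eleventh exactly, so the quality is perfect.
(Equivalently, a compound perfect fourth: a perfect fourth plus an octave.)

P11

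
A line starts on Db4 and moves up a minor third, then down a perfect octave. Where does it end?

Up a minor third from Db4: Fb4 (3 semitones up).
A perfect octave down from Fb4 is Fb3.

Fb3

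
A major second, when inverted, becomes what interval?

Interval numbers invert to sum to nine: 2 + 7 = 9, so a second inverts to a seventh.
And major becomes minor under inversion, so we get a minor seventh.

minor seventh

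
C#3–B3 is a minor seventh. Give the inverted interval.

M2

Inverted interval numbers add to nine, so a seventh pairs with a second (7 + 2 = 9).
The quality also flips — minor becomes major — giving a major second.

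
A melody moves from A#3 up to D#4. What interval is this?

perfect fourth

A to D spans four letter names (A-B-C-D), so the interval is some kind of fourth.
The perfect fourth spans 5 semitones, and A#3 to D#4 is exactly 5 semitones — so this is a perfect fourth.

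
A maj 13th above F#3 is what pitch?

D#5

The thirteenth's letter: F up six letter names plus an octave → D.
Moving 21 semitones up from F#3 (the size of a major thirteenth) reaches D#5.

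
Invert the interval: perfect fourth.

The rule of nine gives the new number: 9 − 4 = 5, so a fourth becomes a fifth.
The quality also flips — perfect stays perfect — giving a perfect fifth.

perfect fifth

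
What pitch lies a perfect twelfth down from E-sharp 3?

A-sharp 1

Counting five letter names plus an octave down from E lands on A.
Moving 19 semitones down from E#3 (the size of a perfect twelfth) reaches A#1.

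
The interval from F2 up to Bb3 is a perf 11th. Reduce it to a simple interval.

P4

Each octave removed subtracts seven from the number: 11 − 7 = 4.
That makes a perfect eleventh a compound perfect fourth — an octave plus a perfect fourth.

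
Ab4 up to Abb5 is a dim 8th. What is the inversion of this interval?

The rule of nine gives the new number: 9 − 8 = 1, so an octave becomes a unison.
The quality also flips — diminished becomes augmented — giving an augmented unison.

augmented 1st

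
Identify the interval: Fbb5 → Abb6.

M10

F to A spans three letter names (F-G-A), plus an octave — that makes it a tenth of some quality.
The major tenth spans 16 semitones, and Fbb5 to Abb6 is exactly 16 semitones — so this is a major tenth.
(Equivalently, a compound major third: a major third plus an octave.)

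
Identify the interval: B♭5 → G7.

B to G spans six letter names (B-C-D-E-F-G), plus an octave: a thirteenth.
Counting semitones, Bb5→G7 is 21, which is the major thirteenth.
(Equivalently, a compound major sixth: a major sixth plus an octave.)

major 13th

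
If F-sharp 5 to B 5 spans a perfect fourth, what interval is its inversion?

Interval numbers invert to sum to nine: 4 + 5 = 9, so a fourth inverts to a fifth.
Quality inverts too: perfect stays perfect. That makes the inversion a perfect fifth.

perfect 5th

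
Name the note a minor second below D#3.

Counting two letter names down from D lands on C.
A minor second spans 1 semitone, so from D#3 the target pitch is C##3.

C##3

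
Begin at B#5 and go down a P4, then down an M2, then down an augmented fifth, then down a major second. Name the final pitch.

B#5 down a perfect fourth → F##5 (5 semitones).
F##5 down a major second → E#5 (2 semitones).
E#5 down an augmented fifth → A4 (8 semitones).
A4 down a major second → G4 (2 semitones).

G4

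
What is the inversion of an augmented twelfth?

d4

First reduce the compound augmented twelfth to its simple form, an augmented fifth.
Interval numbers invert to sum to nine: 5 + 4 = 9, so a fifth inverts to a fourth.
And augmented becomes diminished under inversion, so we get a diminished fourth.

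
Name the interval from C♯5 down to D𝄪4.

diminished seventh

Descending from C#5 to D##4 is the same interval as ascending D##4 to C#5.
D to C spans seven letter names (D-E-F-G-A-B-C): a seventh.
D##4 to C#5 spans 9 semitones — two semitones narrower than the major seventh (11) — giving a diminished seventh.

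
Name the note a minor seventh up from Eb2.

Db3

Seven letter names up from E: D.
Moving 10 semitones up from Eb2 (the size of a minor seventh) reaches Db3.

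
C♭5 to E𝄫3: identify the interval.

Descending from Cb5 to Ebb3 is the same interval as ascending Ebb3 to Cb5.
E to C spans six letter names (E-F-G-A-B-C), plus an octave — that makes it a thirteenth of some quality.
The major thirteenth spans 21 semitones, and Ebb3 to Cb5 is exactly 21 semitones — so this is a major thirteenth.
(Equivalently, a compound major sixth: a major sixth plus an octave.)

M13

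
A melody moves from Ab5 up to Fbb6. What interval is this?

A to F spans six letter names (A-B-C-D-E-F), so the interval is some kind of sixth.
Ab5 to Fbb6 spans 7 semitones — two semitones narrower than the major sixth (9) — giving a diminished sixth.

diminished sixth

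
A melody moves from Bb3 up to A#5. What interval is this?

B to A spans seven letter names (B-C-D-E-F-G-A), plus an octave — that makes it a fourteenth of some quality.
A major fourteenth would be 23 semitones; Bb3 to A#5 is 24, one semitone wider, so the interval is augmented.
(Equivalently, a compound augmented seventh: an augmented seventh plus an octave.)

augmented fourteenth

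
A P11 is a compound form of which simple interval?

perfect 4th

Each octave removed subtracts seven from the number: 11 − 7 = 4.
Quality carries through unchanged, so the simple form is a perfect fourth.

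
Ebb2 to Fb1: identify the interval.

minor seventh

Descending from Ebb2 to Fb1 is the same interval as ascending Fb1 to Ebb2.
F to E spans seven letter names (F-G-A-B-C-D-E): a seventh.
Fb1 to Ebb2 is 10 semitones, a half step short of the major seventh (11), so this is minor.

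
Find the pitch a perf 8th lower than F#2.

F#1

An octave keeps the letter name F, an octave down from F.
A perfect octave is 12 semitones; 12 semitones down from F#2 gives F#1.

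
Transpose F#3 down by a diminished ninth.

Counting two letter names plus an octave down from F lands on E.
Moving 12 semitones down from F#3 (the size of a diminished ninth) reaches E##2.

E##2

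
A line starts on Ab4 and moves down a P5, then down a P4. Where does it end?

Ab3

Down a perfect fifth from Ab4: Db4 (7 semitones down).
Down a perfect fourth from Db4: Ab3 (5 semitones down).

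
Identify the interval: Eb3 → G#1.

diminished thirteenth

Descending from Eb3 to G#1 is the same interval as ascending G#1 to Eb3.
G to E spans six letter names (G-A-B-C-D-E), plus an octave — that makes it a thirteenth of some quality.
G#1 to Eb3 spans 19 semitones — two semitones narrower than the major thirteenth (21) — giving a diminished thirteenth.
(Equivalently, a compound diminished sixth: a diminished sixth plus an octave.)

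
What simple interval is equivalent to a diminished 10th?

diminished third

Subtracting seven from the interval number removes an octave: 10 − 7 = 3.
So a diminished tenth is an octave plus a diminished third. The quality is unchanged.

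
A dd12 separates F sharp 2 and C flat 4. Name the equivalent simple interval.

Take out an octave (7 from the number): 12 − 7 = 5.
So a doubly diminished twelfth is an octave plus a doubly diminished fifth. The quality is unchanged.

dd5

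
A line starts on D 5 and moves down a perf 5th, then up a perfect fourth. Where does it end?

D5 down a perfect fifth → G4 (7 semitones).
G4 up a perfect fourth → C5 (5 semitones).

C 5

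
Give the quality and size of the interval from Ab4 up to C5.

A to C spans three letter names (A-B-C), so the interval is some kind of third.
Counting semitones, Ab4→C5 is 4, which is the major third.

major third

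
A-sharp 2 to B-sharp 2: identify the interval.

A to B spans two letter names (A-B) — that makes it a second of some quality.
Counting semitones, A#2→B#2 is 2, which is the major second.

major second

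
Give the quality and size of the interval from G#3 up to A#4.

major 9th

G to A spans two letter names (G-A), plus an octave — that makes it a ninth of some quality.
Counting semitones, G#3→A#4 is 14, which is the major ninth.
(Equivalently, a compound major second: a major second plus an octave.)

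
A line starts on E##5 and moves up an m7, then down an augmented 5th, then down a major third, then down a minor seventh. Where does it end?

Up a minor seventh from E##5: D##6 (10 semitones up).
D##6 down an augmented fifth → G#5 (8 semitones).
G#5 down a major third → E5 (4 semitones).
Down a minor seventh from E5: F#4 (10 semitones down).

F#4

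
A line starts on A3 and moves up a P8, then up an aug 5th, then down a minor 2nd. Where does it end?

D##5

Up a perfect octave from A3: A4 (12 semitones up).
A4 up an augmented fifth → E#5 (8 semitones).
E#5 down a minor second → D##5 (1 semitone).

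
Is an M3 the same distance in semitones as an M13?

No

A major third is 4 semitones but a major thirteenth is 21 semitones — different sizes.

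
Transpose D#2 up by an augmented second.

E##2

The second takes the letter from D up to E.
Moving 3 semitones up from D#2 (the size of an augmented second) reaches E##2.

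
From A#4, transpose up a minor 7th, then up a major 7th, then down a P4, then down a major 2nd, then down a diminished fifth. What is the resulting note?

E##5

A#4 up a minor seventh → G#5 (10 semitones).
Up a major seventh from G#5: F##6 (11 semitones up).
Down a perfect fourth from F##6: C##6 (5 semitones down).
Down a major second from C##6: B#5 (2 semitones down).
B#5 down a diminished fifth → E##5 (6 semitones).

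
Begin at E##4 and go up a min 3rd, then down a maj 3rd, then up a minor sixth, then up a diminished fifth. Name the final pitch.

E##4 up a minor third → G##4 (3 semitones).
A major third down from G##4 is E#4.
Up a minor sixth from E#4: C#5 (8 semitones up).
A diminished fifth up from C#5 is G5.

G5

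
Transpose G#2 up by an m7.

F#3

Seven letter names up from G: F.
A minor seventh spans 10 semitones, so from G#2 the target pitch is F#3.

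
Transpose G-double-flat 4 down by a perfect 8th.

For an octave the letter name doesn't change: still G, an octave down.
A perfect octave spans 12 semitones, so from Gbb4 the target pitch is Gbb3.

G-double-flat 3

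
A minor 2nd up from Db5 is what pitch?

Ebb5

Two letter names up from D: E.
A minor second spans 1 semitone, so from Db5 the target pitch is Ebb5.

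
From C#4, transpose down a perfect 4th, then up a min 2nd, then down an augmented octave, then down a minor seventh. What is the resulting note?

Bb1

Down a perfect fourth from C#4: G#3 (5 semitones down).
G#3 up a minor second → A3 (1 semitone).
An augmented octave down from A3 is Ab2.
Ab2 down a minor seventh → Bb1 (10 semitones).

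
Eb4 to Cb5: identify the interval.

E to C spans six letter names (E-F-G-A-B-C) — that makes it a sixth of some quality.
A major sixth would be 9 semitones, but Eb4 to Cb5 is 8 — one semitone narrower, making it a minor sixth.

minor sixth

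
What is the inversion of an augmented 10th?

diminished 6th

First reduce the compound augmented tenth to its simple form, an augmented third.
The rule of nine gives the new number: 9 − 3 = 6, so a third becomes a sixth.
And augmented becomes diminished under inversion, so we get a diminished sixth.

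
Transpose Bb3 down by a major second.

The second takes the letter from B down to A.
A major second is 2 semitones; 2 semitones down from Bb3 gives Ab3.

Ab3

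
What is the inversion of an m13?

First reduce the compound minor thirteenth to its simple form, a minor sixth.
The rule of nine gives the new number: 9 − 6 = 3, so a sixth becomes a third.
And minor becomes major under inversion, so we get a major third.

major third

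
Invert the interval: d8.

Inverted interval numbers add to nine, so an octave pairs with a unison (8 + 1 = 9).
Quality inverts too: diminished becomes augmented. That makes the inversion an augmented unison.

augmented unison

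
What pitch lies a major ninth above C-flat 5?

Two letters up from C (plus an octave) reaches D.
Moving 14 semitones up from Cb5 (the size of a major ninth) reaches Db6.

D-flat 6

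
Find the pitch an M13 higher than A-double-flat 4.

F-flat 6

Six letters up from A (plus an octave) reaches F.
Moving 21 semitones up from Abb4 (the size of a major thirteenth) reaches Fb6.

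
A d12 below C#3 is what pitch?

Five letters down from C (plus an octave) reaches F.
Moving 18 semitones down from C#3 (the size of a diminished twelfth) reaches F##1.

F##1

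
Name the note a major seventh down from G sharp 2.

A 1

The seventh takes the letter from G down to A.
Moving 11 semitones down from G#2 (the size of a major seventh) reaches A1.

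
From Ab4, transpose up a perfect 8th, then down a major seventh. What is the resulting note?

Bbb4

A perfect octave up from Ab4 is Ab5.
Ab5 down a major seventh → Bbb4 (11 semitones).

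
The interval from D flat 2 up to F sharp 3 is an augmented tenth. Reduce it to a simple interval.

augmented 3rd

Each octave removed subtracts seven from the number: 10 − 7 = 3.
That makes an augmented tenth a compound augmented third — an octave plus an augmented third.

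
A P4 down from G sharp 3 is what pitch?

The fourth takes the letter from G down to D.
A perfect fourth spans 5 semitones, so from G#3 the target pitch is D#3.

D sharp 3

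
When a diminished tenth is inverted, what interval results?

A6

First reduce the compound diminished tenth to its simple form, a diminished third.
Interval numbers invert to sum to nine: 3 + 6 = 9, so a third inverts to a sixth.
Quality inverts too: diminished becomes augmented. That makes the inversion an augmented sixth.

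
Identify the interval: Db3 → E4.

augmented 9th

D to E spans two letter names (D-E), plus an octave: a ninth.
The major ninth is 14 semitones; here we have 15, one semitone wider: augmented.
(Equivalently, a compound augmented second: an augmented second plus an octave.)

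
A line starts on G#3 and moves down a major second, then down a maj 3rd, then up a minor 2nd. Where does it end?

A major second down from G#3 is F#3.
A major third down from F#3 is D3.
Up a minor second from D3: Eb3 (1 semitone up).

Eb3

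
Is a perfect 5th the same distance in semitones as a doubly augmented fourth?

Both span 7 semitones: a perfect fifth and a doubly augmented fourth are the same chromatic distance.

Yes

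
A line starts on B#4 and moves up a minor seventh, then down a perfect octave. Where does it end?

A#4

A minor seventh up from B#4 is A#5.
Down a perfect octave from A#5: A#4 (12 semitones down).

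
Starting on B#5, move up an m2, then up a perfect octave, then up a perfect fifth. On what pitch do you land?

A minor second up from B#5 is C#6.
C#6 up a perfect octave → C#7 (12 semitones).
C#7 up a perfect fifth → G#7 (7 semitones).

G#7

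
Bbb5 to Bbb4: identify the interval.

Descending from Bbb5 to Bbb4 is the same interval as ascending Bbb4 to Bbb5.
B to B is the same letter name, plus an octave: an octave.
Bbb4 to Bbb5 is 12 semitones, matching the perfect octave exactly, so the quality is perfect.

P8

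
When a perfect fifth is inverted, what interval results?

perfect fourth

Inverted interval numbers add to nine, so a fifth pairs with a fourth (5 + 4 = 9).
Quality inverts too: perfect stays perfect. That makes the inversion a perfect fourth.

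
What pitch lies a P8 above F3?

An octave keeps the letter name F, an octave up from F.
A perfect octave is 12 semitones; 12 semitones up from F3 gives F4.

F4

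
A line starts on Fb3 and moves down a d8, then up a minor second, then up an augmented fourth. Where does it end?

C3

A diminished octave down from Fb3 is F2.
Up a minor second from F2: Gb2 (1 semitone up).
Gb2 up an augmented fourth → C3 (6 semitones).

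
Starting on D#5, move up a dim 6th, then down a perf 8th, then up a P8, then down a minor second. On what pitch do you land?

A5

Up a diminished sixth from D#5: Bb5 (7 semitones up).
Down a perfect octave from Bb5: Bb4 (12 semitones down).
Bb4 up a perfect octave → Bb5 (12 semitones).
A minor second down from Bb5 is A5.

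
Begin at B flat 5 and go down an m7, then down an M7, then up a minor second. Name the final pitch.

E double-flat 4

A minor seventh down from Bb5 is C5.
A major seventh down from C5 is Db4.
Up a minor second from Db4: Ebb4 (1 semitone up).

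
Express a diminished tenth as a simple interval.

Each octave removed subtracts seven from the number: 10 − 7 = 3.
So a diminished tenth is an octave plus a diminished third. The quality is unchanged.

diminished third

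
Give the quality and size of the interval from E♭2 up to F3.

E to F spans two letter names (E-F), plus an octave, so the interval is some kind of ninth.
Eb2 to F3 is 14 semitones, matching the major ninth exactly, so the quality is major.
(Equivalently, a compound major second: a major second plus an octave.)

major 9th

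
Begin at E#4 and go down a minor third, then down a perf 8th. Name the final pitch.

C##3

Down a minor third from E#4: C##4 (3 semitones down).
Down a perfect octave from C##4: C##3 (12 semitones down).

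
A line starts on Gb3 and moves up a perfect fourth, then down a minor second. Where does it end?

Bb3

Up a perfect fourth from Gb3: Cb4 (5 semitones up).
Down a minor second from Cb4: Bb3 (1 semitone down).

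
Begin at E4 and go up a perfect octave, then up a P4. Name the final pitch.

Up a perfect octave from E4: E5 (12 semitones up).
E5 up a perfect fourth → A5 (5 semitones).

A5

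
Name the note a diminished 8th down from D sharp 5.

D double-sharp 4

An octave keeps the letter name D, an octave down from D.
Moving 11 semitones down from D#5 (the size of a diminished octave) reaches D##4.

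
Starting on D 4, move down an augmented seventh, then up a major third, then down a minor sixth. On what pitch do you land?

An augmented seventh down from D4 is Ebb3.
A major third up from Ebb3 is Gb3.
Down a minor sixth from Gb3: Bb2 (8 semitones down).

B flat 2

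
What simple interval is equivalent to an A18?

A4

Each octave removed subtracts seven from the number: 18 − 14 = 4.
So an augmented eighteenth is 2 octaves plus an augmented fourth. The quality is unchanged.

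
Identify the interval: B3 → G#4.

major 6th

B to G spans six letter names (B-C-D-E-F-G) — that makes it a sixth of some quality.
Counting semitones, B3→G#4 is 9, which is the major sixth.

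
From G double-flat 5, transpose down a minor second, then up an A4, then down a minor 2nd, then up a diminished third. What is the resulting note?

Gbb5 down a minor second → Fb5 (1 semitone).
Up an augmented fourth from Fb5: Bb5 (6 semitones up).
Bb5 down a minor second → A5 (1 semitone).
A diminished third up from A5 is Cb6.

C flat 6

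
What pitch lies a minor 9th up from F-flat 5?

G-double-flat 6

The ninth's letter: F up two letter names plus an octave → G.
A minor ninth spans 13 semitones, so from Fb5 the target pitch is Gbb6.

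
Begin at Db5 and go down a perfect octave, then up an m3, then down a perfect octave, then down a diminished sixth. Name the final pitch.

A2

Down a perfect octave from Db5: Db4 (12 semitones down).
A minor third up from Db4 is Fb4.
Down a perfect octave from Fb4: Fb3 (12 semitones down).
Fb3 down a diminished sixth → A2 (7 semitones).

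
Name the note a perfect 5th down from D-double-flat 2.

G-double-flat 1

The fifth takes the letter from D down to G.
Moving 7 semitones down from Dbb2 (the size of a perfect fifth) reaches Gbb1.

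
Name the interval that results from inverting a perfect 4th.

Inverted interval numbers add to nine, so a fourth pairs with a fifth (4 + 5 = 9).
Quality inverts too: perfect stays perfect. That makes the inversion a perfect fifth.

perfect 5th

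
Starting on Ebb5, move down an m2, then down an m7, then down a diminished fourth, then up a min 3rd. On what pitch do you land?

A minor second down from Ebb5 is Db5.
Db5 down a minor seventh → Eb4 (10 semitones).
Eb4 down a diminished fourth → B3 (4 semitones).
Up a minor third from B3: D4 (3 semitones up).

D4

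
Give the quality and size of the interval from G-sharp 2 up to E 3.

minor 6th

G to E spans six letter names (G-A-B-C-D-E), so the interval is some kind of sixth.
At 8 semitones, G#2→E3 falls one short of a major sixth: minor.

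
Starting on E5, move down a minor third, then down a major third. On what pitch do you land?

A minor third down from E5 is C#5.
C#5 down a major third → A4 (4 semitones).

A4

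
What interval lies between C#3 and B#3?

M7

C to B spans seven letter names (C-D-E-F-G-A-B) — that makes it a seventh of some quality.
The major seventh spans 11 semitones, and C#3 to B#3 is exactly 11 semitones — so this is a major seventh.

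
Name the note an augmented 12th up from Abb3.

The twelfth's letter: A up five letter names plus an octave → E.
Moving 20 semitones up from Abb3 (the size of an augmented twelfth) reaches Eb5.

Eb5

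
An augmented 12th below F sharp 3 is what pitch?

Five letters down from F (plus an octave) reaches B.
An augmented twelfth spans 20 semitones, so from F#3 the target pitch is Bb1.

B flat 1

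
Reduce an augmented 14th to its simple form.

Each octave removed subtracts seven from the number: 14 − 7 = 7.
That makes an augmented fourteenth a compound augmented seventh — an octave plus an augmented seventh.

augmented seventh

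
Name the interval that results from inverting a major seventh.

Inverted interval numbers add to nine, so a seventh pairs with a second (7 + 2 = 9).
And major becomes minor under inversion, so we get a minor second.

m2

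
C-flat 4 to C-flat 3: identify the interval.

perfect octave

Descending from Cb4 to Cb3 is the same interval as ascending Cb3 to Cb4.
C to C is the same letter name, plus an octave, so the interval is some kind of octave.
Counting semitones, Cb3→Cb4 is 12, which is the perfect octave.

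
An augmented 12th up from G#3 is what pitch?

D##5

The twelfth's letter: G up five letter names plus an octave → D.
Moving 20 semitones up from G#3 (the size of an augmented twelfth) reaches D##5.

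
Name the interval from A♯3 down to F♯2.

Descending from A#3 to F#2 is the same interval as ascending F#2 to A#3.
F to A spans three letter names (F-G-A), plus an octave — that makes it a tenth of some quality.
F#2 to A#3 is 16 semitones, matching the major tenth exactly, so the quality is major.
(Equivalently, a compound major third: a major third plus an octave.)

major tenth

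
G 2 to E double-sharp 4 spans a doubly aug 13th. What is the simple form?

AA6

Each octave removed subtracts seven from the number: 13 − 7 = 6.
Quality carries through unchanged, so the simple form is a doubly augmented sixth.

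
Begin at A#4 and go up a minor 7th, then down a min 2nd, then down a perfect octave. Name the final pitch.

F##4

A#4 up a minor seventh → G#5 (10 semitones).
G#5 down a minor second → F##5 (1 semitone).
Down a perfect octave from F##5: F##4 (12 semitones down).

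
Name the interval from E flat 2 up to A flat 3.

perfect eleventh

E to A spans four letter names (E-F-G-A), plus an octave — that makes it an eleventh of some quality.
Counting semitones, Eb2→Ab3 is 17, which is the perfect eleventh.
(Equivalently, a compound perfect fourth: a perfect fourth plus an octave.)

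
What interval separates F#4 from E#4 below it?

Descending from F#4 to E#4 is the same interval as ascending E#4 to F#4.
E to F spans two letter names (E-F), so the interval is some kind of second.
At 1 semitone, E#4→F#4 falls one short of a major second: minor.

minor second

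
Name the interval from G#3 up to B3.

G to B spans three letter names (G-A-B): a third.
G#3 to B3 is 3 semitones, a half step short of the major third (4), so this is minor.

m3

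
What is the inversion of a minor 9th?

M7

First reduce the compound minor ninth to its simple form, a minor second.
Interval numbers invert to sum to nine: 2 + 7 = 9, so a second inverts to a seventh.
Quality inverts too: minor becomes major. That makes the inversion a major seventh.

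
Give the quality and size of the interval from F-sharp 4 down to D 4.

major third

Descending from F#4 to D4 is the same interval as ascending D4 to F#4.
D to F spans three letter names (D-E-F) — that makes it a third of some quality.
Counting semitones, D4→F#4 is 4, which is the major third.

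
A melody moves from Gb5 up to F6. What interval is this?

G to F spans seven letter names (G-A-B-C-D-E-F): a seventh.
Gb5 to F6 is 11 semitones, matching the major seventh exactly, so the quality is major.

major seventh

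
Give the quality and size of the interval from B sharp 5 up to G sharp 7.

m13

B to G spans six letter names (B-C-D-E-F-G), plus an octave — that makes it a thirteenth of some quality.
At 20 semitones, B#5→G#7 falls one short of a major thirteenth: minor.
(Equivalently, a compound minor sixth: a minor sixth plus an octave.)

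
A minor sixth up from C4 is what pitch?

Ab4

Six letter names up from C: A.
Moving 8 semitones up from C4 (the size of a minor sixth) reaches Ab4.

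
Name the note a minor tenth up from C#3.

The tenth's letter: C up three letter names plus an octave → E.
A minor tenth is 15 semitones; 15 semitones up from C#3 gives E4.

E4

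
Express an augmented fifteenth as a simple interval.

A8

Take out an octave (7 from the number): 15 − 7 = 8.
So an augmented fifteenth is an octave plus an augmented octave. The quality is unchanged.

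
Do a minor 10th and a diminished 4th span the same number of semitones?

A minor tenth is 15 semitones but a diminished fourth is 4 semitones — different sizes.

No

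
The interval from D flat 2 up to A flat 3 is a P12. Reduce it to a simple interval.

Each octave removed subtracts seven from the number: 12 − 7 = 5.
That makes a perfect twelfth a compound perfect fifth — an octave plus a perfect fifth.

perfect fifth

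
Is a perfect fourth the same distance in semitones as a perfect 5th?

A perfect fourth spans 5 semitones; a perfect fifth spans 7 semitones. They differ by 2.

No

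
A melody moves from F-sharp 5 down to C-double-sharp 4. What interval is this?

Descending from F#5 to C##4 is the same interval as ascending C##4 to F#5.
C to F spans four letter names (C-D-E-F), plus an octave, so the interval is some kind of eleventh.
The perfect eleventh is 17 semitones; here we have 16, one semitone narrower: diminished.
(Equivalently, a compound diminished fourth: a diminished fourth plus an octave.)

diminished 11th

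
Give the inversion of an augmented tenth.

diminished 6th

First reduce the compound augmented tenth to its simple form, an augmented third.
Interval numbers invert to sum to nine: 3 + 6 = 9, so a third inverts to a sixth.
And augmented becomes diminished under inversion, so we get a diminished sixth.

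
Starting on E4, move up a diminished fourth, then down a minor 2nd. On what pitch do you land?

Up a diminished fourth from E4: Ab4 (4 semitones up).
A minor second down from Ab4 is G4.

G4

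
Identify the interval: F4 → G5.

F to G spans two letter names (F-G), plus an octave, so the interval is some kind of ninth.
The major ninth spans 14 semitones, and F4 to G5 is exactly 14 semitones — so this is a major ninth.
(Equivalently, a compound major second: a major second plus an octave.)

major ninth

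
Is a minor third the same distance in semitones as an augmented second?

A minor third spans 3 semitones, and an augmented second also spans 3 semitones — they're enharmonic.

Yes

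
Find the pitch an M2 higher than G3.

A3

Counting two letter names up from G lands on A.
A major second is 2 semitones; 2 semitones up from G3 gives A3.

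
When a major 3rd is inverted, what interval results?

m6

Inverted interval numbers add to nine, so a third pairs with a sixth (3 + 6 = 9).
And major becomes minor under inversion, so we get a minor sixth.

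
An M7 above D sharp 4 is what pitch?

C double-sharp 5

Counting seven letter names up from D lands on C.
Moving 11 semitones up from D#4 (the size of a major seventh) reaches C##5.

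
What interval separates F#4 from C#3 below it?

perfect 11th

Descending from F#4 to C#3 is the same interval as ascending C#3 to F#4.
C to F spans four letter names (C-D-E-F), plus an octave, so the interval is some kind of eleventh.
C#3 to F#4 is 17 semitones, matching the perfect eleventh exactly, so the quality is perfect.
(Equivalently, a compound perfect fourth: a perfect fourth plus an octave.)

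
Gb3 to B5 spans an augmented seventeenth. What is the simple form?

A3

Take out 2 octaves (14 from the number): 17 − 14 = 3.
Quality carries through unchanged, so the simple form is an augmented third.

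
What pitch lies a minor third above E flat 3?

Counting three letter names up from E lands on G.
A minor third spans 3 semitones, so from Eb3 the target pitch is Gb3.

G flat 3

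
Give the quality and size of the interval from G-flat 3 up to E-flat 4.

G to E spans six letter names (G-A-B-C-D-E), so the interval is some kind of sixth.
Gb3 to Eb4 is 9 semitones, matching the major sixth exactly, so the quality is major.

major sixth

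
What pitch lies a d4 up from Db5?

The fourth takes the letter from D up to G.
Moving 4 semitones up from Db5 (the size of a diminished fourth) reaches Gbb5.

Gbb5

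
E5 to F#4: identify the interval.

Descending from E5 to F#4 is the same interval as ascending F#4 to E5.
F to E spans seven letter names (F-G-A-B-C-D-E), so the interval is some kind of seventh.
A major seventh would be 11 semitones, but F#4 to E5 is 10 — one semitone narrower, making it a minor seventh.

minor seventh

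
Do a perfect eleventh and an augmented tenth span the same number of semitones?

Yes

Both span 17 semitones: a perfect eleventh and an augmented tenth are the same chromatic distance.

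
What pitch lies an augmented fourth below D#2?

A1

The fourth takes the letter from D down to A.
Moving 6 semitones down from D#2 (the size of an augmented fourth) reaches A1.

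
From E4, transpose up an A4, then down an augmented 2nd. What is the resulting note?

G4

An augmented fourth up from E4 is A#4.
A#4 down an augmented second → G4 (3 semitones).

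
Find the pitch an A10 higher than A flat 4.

Three letters up from A (plus an octave) reaches C.
An augmented tenth spans 17 semitones, so from Ab4 the target pitch is C#6.

C sharp 6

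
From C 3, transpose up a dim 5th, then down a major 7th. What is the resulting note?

Up a diminished fifth from C3: Gb3 (6 semitones up).
A major seventh down from Gb3 is Abb2.

A double-flat 2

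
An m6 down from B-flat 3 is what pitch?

Counting six letter names down from B lands on D.
A minor sixth spans 8 semitones, so from Bb3 the target pitch is D3.

D 3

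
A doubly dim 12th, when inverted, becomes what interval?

First reduce the compound doubly diminished twelfth to its simple form, a doubly diminished fifth.
The rule of nine gives the new number: 9 − 5 = 4, so a fifth becomes a fourth.
The quality also flips — doubly diminished becomes doubly augmented — giving a doubly augmented fourth.

AA4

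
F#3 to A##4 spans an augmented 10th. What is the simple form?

Subtracting seven from the interval number removes an octave: 10 − 7 = 3.
Quality carries through unchanged, so the simple form is an augmented third.

augmented 3rd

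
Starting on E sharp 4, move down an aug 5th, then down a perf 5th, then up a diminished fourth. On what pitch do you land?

An augmented fifth down from E#4 is A3.
A3 down a perfect fifth → D3 (7 semitones).
A diminished fourth up from D3 is Gb3.

G flat 3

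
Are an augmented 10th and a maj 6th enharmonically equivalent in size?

No

An augmented tenth is 17 semitones but a major sixth is 9 semitones — different sizes.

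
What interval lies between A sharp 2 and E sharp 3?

perfect 5th

A to E spans five letter names (A-B-C-D-E), so the interval is some kind of fifth.
The perfect fifth spans 7 semitones, and A#2 to E#3 is exactly 7 semitones — so this is a perfect fifth.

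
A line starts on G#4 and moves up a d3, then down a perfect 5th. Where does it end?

Eb4

A diminished third up from G#4 is Bb4.
Down a perfect fifth from Bb4: Eb4 (7 semitones down).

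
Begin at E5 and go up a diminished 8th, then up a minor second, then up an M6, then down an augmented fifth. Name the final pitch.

Gbb6

Up a diminished octave from E5: Eb6 (11 semitones up).
Eb6 up a minor second → Fb6 (1 semitone).
Fb6 up a major sixth → Db7 (9 semitones).
An augmented fifth down from Db7 is Gbb6.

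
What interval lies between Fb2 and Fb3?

perfect 8th

F to F is the same letter name, plus an octave, so the interval is some kind of octave.
The perfect octave spans 12 semitones, and Fb2 to Fb3 is exactly 12 semitones — so this is a perfect octave.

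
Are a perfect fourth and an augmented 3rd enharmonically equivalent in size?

A perfect fourth = 5 semitones = an augmented third; enharmonically equal.

Yes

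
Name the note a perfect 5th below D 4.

The fifth takes the letter from D down to G.
A perfect fifth spans 7 semitones, so from D4 the target pitch is G3.

G 3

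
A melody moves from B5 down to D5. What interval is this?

Descending from B5 to D5 is the same interval as ascending D5 to B5.
D to B spans six letter names (D-E-F-G-A-B): a sixth.
D5 to B5 is 9 semitones, matching the major sixth exactly, so the quality is major.

major 6th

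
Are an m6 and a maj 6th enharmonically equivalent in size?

A minor sixth is 8 semitones but a major sixth is 9 semitones — different sizes.

No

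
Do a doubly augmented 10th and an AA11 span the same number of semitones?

No

A doubly augmented tenth is 18 semitones but a doubly augmented eleventh is 19 semitones — different sizes.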